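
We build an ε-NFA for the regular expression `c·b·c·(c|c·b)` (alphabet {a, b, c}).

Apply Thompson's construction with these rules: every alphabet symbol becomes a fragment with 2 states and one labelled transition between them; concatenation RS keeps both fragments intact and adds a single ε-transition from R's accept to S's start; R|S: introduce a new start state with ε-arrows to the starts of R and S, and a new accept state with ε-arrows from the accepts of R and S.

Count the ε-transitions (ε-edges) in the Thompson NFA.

By structural recursion:
Each of the 6 symbol leaves contributes 0 ε-transitions.
  c·b : 1 ε-transition
  c|c·b : 5 ε-transitions
  c·b·c·(c|c·b) : 8 ε-transitions

8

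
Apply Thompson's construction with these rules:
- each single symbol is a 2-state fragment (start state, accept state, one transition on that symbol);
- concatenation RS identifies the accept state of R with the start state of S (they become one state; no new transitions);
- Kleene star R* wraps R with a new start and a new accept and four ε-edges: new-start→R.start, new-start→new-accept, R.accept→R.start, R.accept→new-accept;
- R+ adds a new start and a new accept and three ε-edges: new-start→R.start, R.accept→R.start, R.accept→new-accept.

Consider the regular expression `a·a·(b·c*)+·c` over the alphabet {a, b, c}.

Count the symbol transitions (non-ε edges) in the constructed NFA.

5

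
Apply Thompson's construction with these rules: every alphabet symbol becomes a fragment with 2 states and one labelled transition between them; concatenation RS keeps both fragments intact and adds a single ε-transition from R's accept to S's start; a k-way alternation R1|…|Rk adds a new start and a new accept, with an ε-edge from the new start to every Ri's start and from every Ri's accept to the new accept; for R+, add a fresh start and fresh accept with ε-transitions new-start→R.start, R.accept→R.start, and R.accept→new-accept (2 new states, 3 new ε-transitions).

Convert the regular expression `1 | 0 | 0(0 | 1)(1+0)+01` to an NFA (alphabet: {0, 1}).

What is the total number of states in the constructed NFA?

Bottom-up over the parse tree:
Each of the 9 symbol leaves contributes a 2-state fragment.
  0 | 1 → 6 states
  1+ → 4 states
  1+0 → 6 states
  (1+0)+ → 8 states
  0(0 | 1)(1+0)+01 → 20 states
  1 | 0 | 0(0 | 1)(1+0)+01 → 26 states

26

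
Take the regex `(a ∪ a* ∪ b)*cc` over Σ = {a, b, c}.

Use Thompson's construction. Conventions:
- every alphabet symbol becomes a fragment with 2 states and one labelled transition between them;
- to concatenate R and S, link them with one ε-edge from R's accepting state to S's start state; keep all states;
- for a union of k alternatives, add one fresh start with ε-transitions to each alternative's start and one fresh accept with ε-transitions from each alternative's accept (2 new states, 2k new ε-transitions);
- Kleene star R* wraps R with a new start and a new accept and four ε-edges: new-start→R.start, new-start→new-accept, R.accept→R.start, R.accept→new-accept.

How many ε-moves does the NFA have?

16

Per subexpression:
Each of the 5 symbol leaves contributes 0 ε-transitions.
  a* : 4 ε-transitions
  a ∪ a* ∪ b : 10 ε-transitions
  (a ∪ a* ∪ b)* : 14 ε-transitions
  (a ∪ a* ∪ b)*cc : 16 ε-transitions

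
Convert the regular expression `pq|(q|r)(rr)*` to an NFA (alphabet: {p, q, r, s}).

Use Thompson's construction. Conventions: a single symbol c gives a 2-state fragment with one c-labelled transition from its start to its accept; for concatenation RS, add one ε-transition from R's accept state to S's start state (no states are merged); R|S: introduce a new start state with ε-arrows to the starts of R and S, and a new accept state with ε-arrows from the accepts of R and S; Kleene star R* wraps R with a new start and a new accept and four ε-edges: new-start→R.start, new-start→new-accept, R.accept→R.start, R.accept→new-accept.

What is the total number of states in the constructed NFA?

18

Bottom-up over the parse tree:
Each of the 6 symbol leaves contributes a 2-state fragment.
  pq = 4 states
  q|r = 6 states
  rr = 4 states
  (rr)* = 6 states
  (q|r)(rr)* = 12 states
  pq|(q|r)(rr)* = 18 states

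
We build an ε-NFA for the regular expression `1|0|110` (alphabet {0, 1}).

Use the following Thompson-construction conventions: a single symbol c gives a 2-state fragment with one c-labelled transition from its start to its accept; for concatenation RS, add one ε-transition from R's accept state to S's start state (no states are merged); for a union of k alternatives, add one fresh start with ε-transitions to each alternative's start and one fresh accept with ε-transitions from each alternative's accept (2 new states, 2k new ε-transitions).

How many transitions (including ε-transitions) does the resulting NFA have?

By structural recursion:
Each of the 5 symbol leaves contributes 1 transition (1 symbol, 0 ε).
  110 = 5 transitions (3 symbol, 2 ε)
  1|0|110 = 13 transitions (5 symbol, 8 ε)

13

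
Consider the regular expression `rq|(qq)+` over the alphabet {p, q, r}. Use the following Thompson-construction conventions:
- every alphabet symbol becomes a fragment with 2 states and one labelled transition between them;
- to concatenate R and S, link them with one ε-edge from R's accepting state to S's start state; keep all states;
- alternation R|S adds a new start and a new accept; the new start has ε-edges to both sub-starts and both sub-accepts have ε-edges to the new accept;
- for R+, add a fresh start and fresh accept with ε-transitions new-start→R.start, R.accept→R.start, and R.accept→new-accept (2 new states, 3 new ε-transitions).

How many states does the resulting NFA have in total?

12

Per subexpression:
Each of the 4 symbol leaves contributes a 2-state fragment.
  rq — 4 states
  qq — 4 states
  (qq)+ — 6 states
  rq|(qq)+ — 12 states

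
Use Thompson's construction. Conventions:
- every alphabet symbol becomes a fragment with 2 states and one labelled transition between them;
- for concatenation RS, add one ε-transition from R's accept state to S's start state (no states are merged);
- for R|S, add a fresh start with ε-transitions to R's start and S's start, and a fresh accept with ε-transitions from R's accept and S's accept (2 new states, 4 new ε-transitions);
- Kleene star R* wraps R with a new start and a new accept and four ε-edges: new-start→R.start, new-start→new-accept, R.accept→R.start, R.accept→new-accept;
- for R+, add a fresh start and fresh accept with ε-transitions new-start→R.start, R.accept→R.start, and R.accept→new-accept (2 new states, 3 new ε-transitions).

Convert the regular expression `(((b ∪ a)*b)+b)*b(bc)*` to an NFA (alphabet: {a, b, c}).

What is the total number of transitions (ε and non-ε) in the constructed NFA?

31

Bottom-up over the parse tree:
Each of the 7 symbol leaves contributes 1 transition (1 symbol, 0 ε).
  b ∪ a = 6 transitions (2 symbol, 4 ε)
  (b ∪ a)* = 10 transitions (2 symbol, 8 ε)
  (b ∪ a)*b = 12 transitions (3 symbol, 9 ε)
  ((b ∪ a)*b)+ = 15 transitions (3 symbol, 12 ε)
  ((b ∪ a)*b)+b = 17 transitions (4 symbol, 13 ε)
  (((b ∪ a)*b)+b)* = 21 transitions (4 symbol, 17 ε)
  bc = 3 transitions (2 symbol, 1 ε)
  (bc)* = 7 transitions (2 symbol, 5 ε)
  (((b ∪ a)*b)+b)*b(bc)* = 31 transitions (7 symbol, 24 ε)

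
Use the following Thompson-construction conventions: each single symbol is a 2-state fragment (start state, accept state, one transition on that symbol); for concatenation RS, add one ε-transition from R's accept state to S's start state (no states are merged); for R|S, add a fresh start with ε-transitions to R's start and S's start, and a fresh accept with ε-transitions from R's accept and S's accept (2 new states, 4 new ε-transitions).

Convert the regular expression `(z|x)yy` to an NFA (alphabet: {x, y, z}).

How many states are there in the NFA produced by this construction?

Recursing over subexpressions:
Each of the 4 symbol leaves contributes a 2-state fragment.
  z|x = 6 states
  (z|x)yy = 10 states

10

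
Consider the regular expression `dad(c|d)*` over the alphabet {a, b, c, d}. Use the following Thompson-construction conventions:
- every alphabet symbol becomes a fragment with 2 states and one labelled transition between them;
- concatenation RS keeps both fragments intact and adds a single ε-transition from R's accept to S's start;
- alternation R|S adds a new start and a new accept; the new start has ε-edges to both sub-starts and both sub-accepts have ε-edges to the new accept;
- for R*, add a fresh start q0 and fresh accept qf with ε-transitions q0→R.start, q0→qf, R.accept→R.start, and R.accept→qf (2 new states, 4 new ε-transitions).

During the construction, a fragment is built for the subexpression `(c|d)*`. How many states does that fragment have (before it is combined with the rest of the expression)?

Fragment for `(c|d)*`:
Each of the 2 symbol leaves contributes a 2-state fragment.
  c|d = 6 states
  (c|d)* = 8 states

8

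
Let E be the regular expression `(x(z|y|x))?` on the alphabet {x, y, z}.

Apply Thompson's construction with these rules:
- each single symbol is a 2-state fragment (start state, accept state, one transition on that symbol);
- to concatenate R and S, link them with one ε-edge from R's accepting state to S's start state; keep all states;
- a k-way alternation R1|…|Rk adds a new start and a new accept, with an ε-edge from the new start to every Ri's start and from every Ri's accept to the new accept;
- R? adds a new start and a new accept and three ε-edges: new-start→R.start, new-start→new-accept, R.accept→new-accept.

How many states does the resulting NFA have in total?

12

Recursing over subexpressions:
Each of the 4 symbol leaves contributes a 2-state fragment.
  z|y|x = 8 states
  x(z|y|x) = 10 states
  (x(z|y|x))? = 12 states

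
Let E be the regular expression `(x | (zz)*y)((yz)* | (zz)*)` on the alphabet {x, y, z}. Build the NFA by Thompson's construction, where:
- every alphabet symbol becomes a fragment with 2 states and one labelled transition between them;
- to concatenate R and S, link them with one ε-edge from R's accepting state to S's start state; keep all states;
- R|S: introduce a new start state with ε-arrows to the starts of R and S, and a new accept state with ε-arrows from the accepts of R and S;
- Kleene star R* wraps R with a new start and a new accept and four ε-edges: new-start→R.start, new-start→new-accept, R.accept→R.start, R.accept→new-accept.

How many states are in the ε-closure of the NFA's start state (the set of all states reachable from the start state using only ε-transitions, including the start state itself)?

Compute the ε-closure size of each fragment's start state recursively; a symbol fragment's start has no outgoing ε-edge, so its closure is just itself (size 1).
  zz : |ε-closure| equals the left operand's closure size = 1 (its accept is not ε-reachable, so the closure stops there)
  (zz)* : new start has ε-edges to the inner start and to the new accept, so |ε-closure| = 2 + 1 = 3
  (zz)*y : |ε-closure| = 3 + 1 = 4 (closure spills across the concat boundary because the left factor accepts ε)
  x | (zz)*y : new start ε-reaches every alternative's start; none of them accept ε, so the new accept is not reached: |ε-closure| = 1 + 1 + 4 = 6
  yz : |ε-closure| equals the left operand's closure size = 1 (its accept is not ε-reachable, so the closure stops there)
  (yz)* : the star's fresh start ε-reaches both the body's start and the fresh accept: |ε-closure| = 2 + 1 = 3
  zz : same as the first factor's closure: |ε-closure| = 1
  (zz)* : |ε-closure| = 1 (new start) + 1 (body) + 1 (new accept) = 3
  (yz)* | (zz)* : |ε-closure| = 1 (new start) + (3 + 3) + 1 (new accept, since some branch ε-reaches its own accept) = 8
  (x | (zz)*y)((yz)* | (zz)*) : |ε-closure| equals the left operand's closure size = 6 (its accept is not ε-reachable, so the closure stops there)

6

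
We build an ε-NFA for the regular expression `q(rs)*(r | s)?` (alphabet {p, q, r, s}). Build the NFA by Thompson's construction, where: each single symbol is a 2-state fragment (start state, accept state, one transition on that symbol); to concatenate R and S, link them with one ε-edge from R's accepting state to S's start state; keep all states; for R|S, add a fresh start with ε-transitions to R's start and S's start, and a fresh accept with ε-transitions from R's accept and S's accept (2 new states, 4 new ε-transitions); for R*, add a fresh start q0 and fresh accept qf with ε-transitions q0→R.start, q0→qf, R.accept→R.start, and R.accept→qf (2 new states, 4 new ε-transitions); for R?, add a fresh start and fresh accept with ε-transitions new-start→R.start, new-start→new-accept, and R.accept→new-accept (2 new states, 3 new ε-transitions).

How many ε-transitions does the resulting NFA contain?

14

Recursing over subexpressions:
Each of the 5 symbol leaves contributes 0 ε-transitions.
  rs → 1 ε-transition
  (rs)* → 5 ε-transitions
  r | s → 4 ε-transitions
  (r | s)? → 7 ε-transitions
  q(rs)*(r | s)? → 14 ε-transitions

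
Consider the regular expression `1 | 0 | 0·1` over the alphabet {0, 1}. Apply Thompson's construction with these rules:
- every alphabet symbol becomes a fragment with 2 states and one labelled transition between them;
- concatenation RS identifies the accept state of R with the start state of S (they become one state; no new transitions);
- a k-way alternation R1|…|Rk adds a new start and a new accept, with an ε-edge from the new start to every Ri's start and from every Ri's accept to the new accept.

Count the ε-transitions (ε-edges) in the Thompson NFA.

Per subexpression:
Each of the 4 symbol leaves contributes 0 ε-transitions.
  0·1 — 0 ε-transitions
  1 | 0 | 0·1 — 6 ε-transitions

6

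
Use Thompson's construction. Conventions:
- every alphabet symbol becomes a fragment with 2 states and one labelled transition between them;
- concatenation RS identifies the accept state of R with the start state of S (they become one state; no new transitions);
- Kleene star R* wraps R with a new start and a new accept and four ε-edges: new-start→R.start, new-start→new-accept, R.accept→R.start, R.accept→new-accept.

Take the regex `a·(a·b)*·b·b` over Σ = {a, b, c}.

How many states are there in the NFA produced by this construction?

Recursing over subexpressions:
Each of the 5 symbol leaves contributes a 2-state fragment.
  a·b — 3 states
  (a·b)* — 5 states
  a·(a·b)*·b·b — 8 states

8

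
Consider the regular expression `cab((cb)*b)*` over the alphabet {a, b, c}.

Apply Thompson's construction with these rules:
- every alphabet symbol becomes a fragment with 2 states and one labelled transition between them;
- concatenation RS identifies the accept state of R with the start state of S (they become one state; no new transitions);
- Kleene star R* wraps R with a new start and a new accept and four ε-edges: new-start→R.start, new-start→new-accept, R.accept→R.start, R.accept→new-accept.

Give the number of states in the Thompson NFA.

11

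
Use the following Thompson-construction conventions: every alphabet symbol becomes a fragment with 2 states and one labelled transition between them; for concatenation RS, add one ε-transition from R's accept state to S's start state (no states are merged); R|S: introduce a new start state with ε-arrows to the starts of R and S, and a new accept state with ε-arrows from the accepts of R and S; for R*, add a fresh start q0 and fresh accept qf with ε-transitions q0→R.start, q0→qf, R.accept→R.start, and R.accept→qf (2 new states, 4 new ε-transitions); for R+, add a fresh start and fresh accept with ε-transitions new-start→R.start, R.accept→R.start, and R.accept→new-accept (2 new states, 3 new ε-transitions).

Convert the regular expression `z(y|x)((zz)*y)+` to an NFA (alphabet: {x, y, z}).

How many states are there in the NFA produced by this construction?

By structural recursion:
Each of the 6 symbol leaves contributes a 2-state fragment.
  y|x — 6 states
  zz — 4 states
  (zz)* — 6 states
  (zz)*y — 8 states
  ((zz)*y)+ — 10 states
  z(y|x)((zz)*y)+ — 18 states

18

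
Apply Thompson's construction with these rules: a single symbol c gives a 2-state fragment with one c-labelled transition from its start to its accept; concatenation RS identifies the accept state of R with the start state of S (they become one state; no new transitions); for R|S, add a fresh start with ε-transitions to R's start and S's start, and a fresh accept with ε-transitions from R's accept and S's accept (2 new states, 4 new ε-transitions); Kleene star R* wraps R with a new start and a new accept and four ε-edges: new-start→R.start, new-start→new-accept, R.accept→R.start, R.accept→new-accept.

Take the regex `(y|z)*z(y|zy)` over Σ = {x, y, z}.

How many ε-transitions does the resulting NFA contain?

12

Bottom-up over the parse tree:
Each of the 6 symbol leaves contributes 0 ε-transitions.
  y|z → 4 ε-transitions
  (y|z)* → 8 ε-transitions
  zy → 0 ε-transitions
  y|zy → 4 ε-transitions
  (y|z)*z(y|zy) → 12 ε-transitions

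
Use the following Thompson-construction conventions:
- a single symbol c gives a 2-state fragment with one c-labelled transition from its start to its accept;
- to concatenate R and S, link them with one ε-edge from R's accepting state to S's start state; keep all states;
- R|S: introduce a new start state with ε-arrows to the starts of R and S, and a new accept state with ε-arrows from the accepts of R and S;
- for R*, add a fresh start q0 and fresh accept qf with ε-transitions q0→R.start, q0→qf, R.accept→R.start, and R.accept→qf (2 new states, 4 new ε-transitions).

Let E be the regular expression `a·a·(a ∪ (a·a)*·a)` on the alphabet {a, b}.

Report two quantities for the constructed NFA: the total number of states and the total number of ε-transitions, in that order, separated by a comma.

16, 12

Recursing over subexpressions:
Each of the 6 symbol leaves contributes 2 states and 0 ε-transitions.
  a·a → 4 states, 1 ε-transition
  (a·a)* → 6 states, 5 ε-transitions
  (a·a)*·a → 8 states, 6 ε-transitions
  a ∪ (a·a)*·a → 12 states, 10 ε-transitions
  a·a·(a ∪ (a·a)*·a) → 16 states, 12 ε-transitions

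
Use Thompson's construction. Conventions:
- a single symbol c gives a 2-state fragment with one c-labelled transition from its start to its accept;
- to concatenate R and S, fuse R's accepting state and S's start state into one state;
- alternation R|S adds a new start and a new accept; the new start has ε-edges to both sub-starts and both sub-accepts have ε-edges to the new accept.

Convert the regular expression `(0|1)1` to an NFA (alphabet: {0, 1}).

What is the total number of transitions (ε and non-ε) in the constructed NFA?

By structural recursion:
Each of the 3 symbol leaves contributes 1 transition (1 symbol, 0 ε).
  0|1 — 6 transitions (2 symbol, 4 ε)
  (0|1)1 — 7 transitions (3 symbol, 4 ε)

7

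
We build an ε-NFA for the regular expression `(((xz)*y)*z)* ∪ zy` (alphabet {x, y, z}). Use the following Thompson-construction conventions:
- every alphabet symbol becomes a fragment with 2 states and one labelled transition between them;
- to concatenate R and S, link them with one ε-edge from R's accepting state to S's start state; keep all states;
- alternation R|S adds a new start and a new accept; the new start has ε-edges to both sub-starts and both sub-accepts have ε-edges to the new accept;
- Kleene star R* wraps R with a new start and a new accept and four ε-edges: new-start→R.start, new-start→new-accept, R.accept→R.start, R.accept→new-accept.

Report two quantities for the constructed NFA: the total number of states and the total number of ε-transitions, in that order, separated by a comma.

20, 20

Bottom-up over the parse tree:
Each of the 6 symbol leaves contributes 2 states and 0 ε-transitions.
  xz — 4 states, 1 ε-transition
  (xz)* — 6 states, 5 ε-transitions
  (xz)*y — 8 states, 6 ε-transitions
  ((xz)*y)* — 10 states, 10 ε-transitions
  ((xz)*y)*z — 12 states, 11 ε-transitions
  (((xz)*y)*z)* — 14 states, 15 ε-transitions
  zy — 4 states, 1 ε-transition
  (((xz)*y)*z)* ∪ zy — 20 states, 20 ε-transitions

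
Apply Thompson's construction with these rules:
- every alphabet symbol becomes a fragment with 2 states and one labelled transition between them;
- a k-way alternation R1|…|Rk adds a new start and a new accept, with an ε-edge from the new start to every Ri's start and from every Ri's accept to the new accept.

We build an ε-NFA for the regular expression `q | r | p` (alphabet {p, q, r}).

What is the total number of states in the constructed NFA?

8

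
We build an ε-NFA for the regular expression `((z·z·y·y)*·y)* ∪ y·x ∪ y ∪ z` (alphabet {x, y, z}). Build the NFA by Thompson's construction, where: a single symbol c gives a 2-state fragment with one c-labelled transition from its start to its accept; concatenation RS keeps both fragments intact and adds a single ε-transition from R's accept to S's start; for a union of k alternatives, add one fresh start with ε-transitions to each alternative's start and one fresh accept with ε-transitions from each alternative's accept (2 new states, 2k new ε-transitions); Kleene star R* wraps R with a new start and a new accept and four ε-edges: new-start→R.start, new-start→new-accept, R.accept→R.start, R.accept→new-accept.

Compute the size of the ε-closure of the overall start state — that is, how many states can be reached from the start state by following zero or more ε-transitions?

11

Compute the ε-closure size of each fragment's start state recursively; a symbol fragment's start has no outgoing ε-edge, so its closure is just itself (size 1).
  z·z·y·y → same as the first factor's closure: C = 1
  (z·z·y·y)* → new start has ε-edges to the inner start and to the new accept, so C = 2 + 1 = 3
  (z·z·y·y)*·y → the left operand accepts ε, so the closure extends into the next operand (via the concat ε-link); C = 3 + 1 = 4
  ((z·z·y·y)*·y)* → new start has ε-edges to the inner start and to the new accept, so C = 2 + 4 = 6
  y·x → C equals the left operand's closure size = 1 (its accept is not ε-reachable, so the closure stops there)
  ((z·z·y·y)*·y)* ∪ y·x ∪ y ∪ z → C = 1 (new start) + (6 + 1 + 1 + 1) + 1 (new accept, since some branch ε-reaches its own accept) = 11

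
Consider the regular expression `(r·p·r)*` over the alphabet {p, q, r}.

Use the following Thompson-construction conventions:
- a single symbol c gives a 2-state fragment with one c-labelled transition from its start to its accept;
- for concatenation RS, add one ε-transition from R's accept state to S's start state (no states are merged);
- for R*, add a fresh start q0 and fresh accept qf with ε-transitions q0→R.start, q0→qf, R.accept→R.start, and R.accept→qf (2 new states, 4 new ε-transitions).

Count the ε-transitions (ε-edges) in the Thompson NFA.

6

Recursing over subexpressions:
Each of the 3 symbol leaves contributes 0 ε-transitions.
  r·p·r → 2 ε-transitions
  (r·p·r)* → 6 ε-transitions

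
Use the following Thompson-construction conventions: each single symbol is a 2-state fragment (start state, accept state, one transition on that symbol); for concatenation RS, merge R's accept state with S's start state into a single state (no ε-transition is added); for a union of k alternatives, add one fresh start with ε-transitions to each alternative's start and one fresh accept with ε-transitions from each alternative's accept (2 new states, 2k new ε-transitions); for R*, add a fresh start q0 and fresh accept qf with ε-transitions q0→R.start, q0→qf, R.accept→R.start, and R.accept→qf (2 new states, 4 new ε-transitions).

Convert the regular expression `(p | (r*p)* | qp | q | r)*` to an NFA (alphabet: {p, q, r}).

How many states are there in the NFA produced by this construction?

20

By structural recursion:
Each of the 7 symbol leaves contributes a 2-state fragment.
  r* — 4 states
  r*p — 5 states
  (r*p)* — 7 states
  qp — 3 states
  p | (r*p)* | qp | q | r — 18 states
  (p | (r*p)* | qp | q | r)* — 20 states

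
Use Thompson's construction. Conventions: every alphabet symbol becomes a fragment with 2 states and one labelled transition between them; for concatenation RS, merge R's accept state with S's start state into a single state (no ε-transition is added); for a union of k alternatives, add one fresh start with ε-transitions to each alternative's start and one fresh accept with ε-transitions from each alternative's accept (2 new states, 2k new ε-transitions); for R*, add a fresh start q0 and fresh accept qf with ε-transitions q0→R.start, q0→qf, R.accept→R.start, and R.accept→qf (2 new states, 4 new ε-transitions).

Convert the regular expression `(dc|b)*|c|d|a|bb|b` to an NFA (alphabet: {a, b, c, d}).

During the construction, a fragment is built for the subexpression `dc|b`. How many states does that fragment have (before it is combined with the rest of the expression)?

7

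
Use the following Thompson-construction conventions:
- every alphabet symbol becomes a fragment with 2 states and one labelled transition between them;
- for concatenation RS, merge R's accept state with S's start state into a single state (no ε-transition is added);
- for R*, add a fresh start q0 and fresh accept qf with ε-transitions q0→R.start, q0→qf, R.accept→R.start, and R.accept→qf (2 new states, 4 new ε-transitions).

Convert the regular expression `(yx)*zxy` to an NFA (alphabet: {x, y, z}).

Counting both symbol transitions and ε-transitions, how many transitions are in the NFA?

Bottom-up over the parse tree:
Each of the 5 symbol leaves contributes 1 transition (1 symbol, 0 ε).
  yx = 2 transitions (2 symbol, 0 ε)
  (yx)* = 6 transitions (2 symbol, 4 ε)
  (yx)*zxy = 9 transitions (5 symbol, 4 ε)

9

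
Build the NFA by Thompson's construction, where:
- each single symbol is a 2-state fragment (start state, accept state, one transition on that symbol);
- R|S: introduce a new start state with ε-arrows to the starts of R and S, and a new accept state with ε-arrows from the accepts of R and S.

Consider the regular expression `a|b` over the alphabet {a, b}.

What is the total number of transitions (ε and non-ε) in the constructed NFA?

6

Recursing over subexpressions:
Each of the 2 symbol leaves contributes 1 transition (1 symbol, 0 ε).
  a|b → 6 transitions (2 symbol, 4 ε)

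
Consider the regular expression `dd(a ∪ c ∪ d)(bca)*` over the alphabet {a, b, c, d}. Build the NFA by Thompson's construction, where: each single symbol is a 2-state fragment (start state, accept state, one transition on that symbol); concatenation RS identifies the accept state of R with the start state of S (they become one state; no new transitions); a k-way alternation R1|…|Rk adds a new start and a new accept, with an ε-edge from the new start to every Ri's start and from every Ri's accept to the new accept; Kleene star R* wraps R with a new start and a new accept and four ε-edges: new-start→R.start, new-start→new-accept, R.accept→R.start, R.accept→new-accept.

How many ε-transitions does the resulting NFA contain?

By structural recursion:
Each of the 8 symbol leaves contributes 0 ε-transitions.
  a ∪ c ∪ d — 6 ε-transitions
  bca — 0 ε-transitions
  (bca)* — 4 ε-transitions
  dd(a ∪ c ∪ d)(bca)* — 10 ε-transitions

10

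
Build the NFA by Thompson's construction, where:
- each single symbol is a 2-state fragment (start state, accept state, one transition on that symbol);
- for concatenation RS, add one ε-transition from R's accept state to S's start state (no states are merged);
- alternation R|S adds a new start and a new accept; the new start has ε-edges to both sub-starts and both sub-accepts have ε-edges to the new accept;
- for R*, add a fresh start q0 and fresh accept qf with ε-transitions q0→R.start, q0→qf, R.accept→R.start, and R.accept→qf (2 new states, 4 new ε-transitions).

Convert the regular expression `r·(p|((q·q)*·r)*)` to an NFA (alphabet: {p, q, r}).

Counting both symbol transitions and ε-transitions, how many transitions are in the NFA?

20

By structural recursion:
Each of the 5 symbol leaves contributes 1 transition (1 symbol, 0 ε).
  q·q — 3 transitions (2 symbol, 1 ε)
  (q·q)* — 7 transitions (2 symbol, 5 ε)
  (q·q)*·r — 9 transitions (3 symbol, 6 ε)
  ((q·q)*·r)* — 13 transitions (3 symbol, 10 ε)
  p|((q·q)*·r)* — 18 transitions (4 symbol, 14 ε)
  r·(p|((q·q)*·r)*) — 20 transitions (5 symbol, 15 ε)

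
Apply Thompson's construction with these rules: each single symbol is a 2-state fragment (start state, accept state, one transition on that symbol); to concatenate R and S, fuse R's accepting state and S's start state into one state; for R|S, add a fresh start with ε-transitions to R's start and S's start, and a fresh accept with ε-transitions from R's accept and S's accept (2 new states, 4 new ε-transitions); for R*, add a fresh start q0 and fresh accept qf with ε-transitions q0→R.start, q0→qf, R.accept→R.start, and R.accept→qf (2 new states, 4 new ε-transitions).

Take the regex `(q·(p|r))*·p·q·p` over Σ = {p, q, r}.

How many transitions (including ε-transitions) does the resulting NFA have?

By structural recursion:
Each of the 6 symbol leaves contributes 1 transition (1 symbol, 0 ε).
  p|r — 6 transitions (2 symbol, 4 ε)
  q·(p|r) — 7 transitions (3 symbol, 4 ε)
  (q·(p|r))* — 11 transitions (3 symbol, 8 ε)
  (q·(p|r))*·p·q·p — 14 transitions (6 symbol, 8 ε)

14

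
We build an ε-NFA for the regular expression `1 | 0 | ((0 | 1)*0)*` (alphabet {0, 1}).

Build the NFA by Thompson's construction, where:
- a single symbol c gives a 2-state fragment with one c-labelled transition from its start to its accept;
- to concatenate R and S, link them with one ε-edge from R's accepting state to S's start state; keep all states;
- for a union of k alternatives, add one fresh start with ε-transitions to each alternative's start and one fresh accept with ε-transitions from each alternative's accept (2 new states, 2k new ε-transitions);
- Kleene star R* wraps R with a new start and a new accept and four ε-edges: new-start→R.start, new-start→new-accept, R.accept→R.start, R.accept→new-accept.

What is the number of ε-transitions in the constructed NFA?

Bottom-up over the parse tree:
Each of the 5 symbol leaves contributes 0 ε-transitions.
  0 | 1 → 4 ε-transitions
  (0 | 1)* → 8 ε-transitions
  (0 | 1)*0 → 9 ε-transitions
  ((0 | 1)*0)* → 13 ε-transitions
  1 | 0 | ((0 | 1)*0)* → 19 ε-transitions

19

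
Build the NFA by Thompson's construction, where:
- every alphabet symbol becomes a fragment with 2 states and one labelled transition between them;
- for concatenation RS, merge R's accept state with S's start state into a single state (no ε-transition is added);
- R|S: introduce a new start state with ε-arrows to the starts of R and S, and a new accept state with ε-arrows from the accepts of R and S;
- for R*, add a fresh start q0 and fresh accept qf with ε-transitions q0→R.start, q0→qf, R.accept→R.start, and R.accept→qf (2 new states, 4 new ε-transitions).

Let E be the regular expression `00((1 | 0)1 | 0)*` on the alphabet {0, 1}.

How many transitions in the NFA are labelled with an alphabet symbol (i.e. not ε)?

6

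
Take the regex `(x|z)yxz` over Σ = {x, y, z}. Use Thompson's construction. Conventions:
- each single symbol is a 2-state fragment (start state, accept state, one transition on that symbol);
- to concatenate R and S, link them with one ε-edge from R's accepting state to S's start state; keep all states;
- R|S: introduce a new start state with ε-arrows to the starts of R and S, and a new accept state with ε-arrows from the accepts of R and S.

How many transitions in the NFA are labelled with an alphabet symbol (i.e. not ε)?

5

Recursing over subexpressions:
Each of the 5 symbol leaves contributes exactly 1 symbol transition.
  x|z — 2 symbol transitions
  (x|z)yxz — 5 symbol transitions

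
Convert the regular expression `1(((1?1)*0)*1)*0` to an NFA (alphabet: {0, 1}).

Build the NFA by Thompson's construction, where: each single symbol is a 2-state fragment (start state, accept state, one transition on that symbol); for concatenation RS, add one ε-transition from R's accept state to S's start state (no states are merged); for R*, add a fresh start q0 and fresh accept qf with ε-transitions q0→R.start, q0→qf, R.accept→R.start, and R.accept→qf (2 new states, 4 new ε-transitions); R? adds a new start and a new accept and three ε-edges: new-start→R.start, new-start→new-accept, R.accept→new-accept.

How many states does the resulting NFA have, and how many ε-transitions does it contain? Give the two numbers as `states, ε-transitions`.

Per subexpression:
Each of the 6 symbol leaves contributes 2 states and 0 ε-transitions.
  1? — 4 states, 3 ε-transitions
  1?1 — 6 states, 4 ε-transitions
  (1?1)* — 8 states, 8 ε-transitions
  (1?1)*0 — 10 states, 9 ε-transitions
  ((1?1)*0)* — 12 states, 13 ε-transitions
  ((1?1)*0)*1 — 14 states, 14 ε-transitions
  (((1?1)*0)*1)* — 16 states, 18 ε-transitions
  1(((1?1)*0)*1)*0 — 20 states, 20 ε-transitions

20, 20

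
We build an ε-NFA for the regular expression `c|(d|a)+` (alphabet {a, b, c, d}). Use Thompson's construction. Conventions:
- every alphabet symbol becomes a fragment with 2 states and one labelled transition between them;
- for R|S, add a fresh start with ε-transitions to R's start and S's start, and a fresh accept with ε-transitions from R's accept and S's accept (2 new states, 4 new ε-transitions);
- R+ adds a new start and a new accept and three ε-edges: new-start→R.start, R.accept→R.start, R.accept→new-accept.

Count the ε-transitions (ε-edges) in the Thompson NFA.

11

Per subexpression:
Each of the 3 symbol leaves contributes 0 ε-transitions.
  d|a — 4 ε-transitions
  (d|a)+ — 7 ε-transitions
  c|(d|a)+ — 11 ε-transitions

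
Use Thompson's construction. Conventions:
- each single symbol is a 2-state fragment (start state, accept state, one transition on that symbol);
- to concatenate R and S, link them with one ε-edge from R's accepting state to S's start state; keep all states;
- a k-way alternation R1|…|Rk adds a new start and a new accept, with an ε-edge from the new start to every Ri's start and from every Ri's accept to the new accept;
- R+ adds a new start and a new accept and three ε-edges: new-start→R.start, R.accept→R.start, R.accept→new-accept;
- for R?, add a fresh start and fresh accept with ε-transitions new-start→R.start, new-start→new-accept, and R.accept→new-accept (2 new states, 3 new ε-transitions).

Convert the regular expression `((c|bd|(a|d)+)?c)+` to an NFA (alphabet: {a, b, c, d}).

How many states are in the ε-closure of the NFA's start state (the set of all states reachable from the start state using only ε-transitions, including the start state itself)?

11

Compute the ε-closure size of each fragment's start state recursively; a symbol fragment's start has no outgoing ε-edge, so its closure is just itself (size 1).
  bd → |ε-closure| equals the left operand's closure size = 1 (its accept is not ε-reachable, so the closure stops there)
  a|d → |ε-closure| = 1 + 1 + 1 = 3 (the new accept is not ε-reachable since no branch accepts ε)
  (a|d)+ → new start ε-reaches only the body's start; the new accept needs a symbol first: |ε-closure| = 1 + 3 = 4
  c|bd|(a|d)+ → new start ε-reaches every alternative's start; none of them accept ε, so the new accept is not reached: |ε-closure| = 1 + 1 + 1 + 4 = 7
  (c|bd|(a|d)+)? → new start has ε-edges to the inner start and to the new accept, so |ε-closure| = 2 + 7 = 9
  (c|bd|(a|d)+)?c → the left operand accepts ε, so the closure extends into the next operand (via the concat ε-link); |ε-closure| = 9 + 1 = 10
  ((c|bd|(a|d)+)?c)+ → |ε-closure| = 1 + 10 = 11 (the body doesn't accept ε, so the new accept is not reached)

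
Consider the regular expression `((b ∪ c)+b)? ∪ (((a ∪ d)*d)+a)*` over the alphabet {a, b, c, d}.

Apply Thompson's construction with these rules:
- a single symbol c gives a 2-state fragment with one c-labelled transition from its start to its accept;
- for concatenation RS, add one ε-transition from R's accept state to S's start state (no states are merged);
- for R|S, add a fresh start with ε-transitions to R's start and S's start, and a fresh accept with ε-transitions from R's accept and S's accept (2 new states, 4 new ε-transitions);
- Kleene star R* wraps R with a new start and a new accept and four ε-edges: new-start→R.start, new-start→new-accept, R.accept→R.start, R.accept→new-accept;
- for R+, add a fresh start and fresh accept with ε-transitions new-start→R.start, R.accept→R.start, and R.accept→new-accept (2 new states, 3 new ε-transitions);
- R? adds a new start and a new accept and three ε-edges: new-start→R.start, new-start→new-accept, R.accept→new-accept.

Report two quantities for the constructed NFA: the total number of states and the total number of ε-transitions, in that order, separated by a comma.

30, 32

Building bottom-up:
Each of the 7 symbol leaves contributes 2 states and 0 ε-transitions.
  b ∪ c = 6 states, 4 ε-transitions
  (b ∪ c)+ = 8 states, 7 ε-transitions
  (b ∪ c)+b = 10 states, 8 ε-transitions
  ((b ∪ c)+b)? = 12 states, 11 ε-transitions
  a ∪ d = 6 states, 4 ε-transitions
  (a ∪ d)* = 8 states, 8 ε-transitions
  (a ∪ d)*d = 10 states, 9 ε-transitions
  ((a ∪ d)*d)+ = 12 states, 12 ε-transitions
  ((a ∪ d)*d)+a = 14 states, 13 ε-transitions
  (((a ∪ d)*d)+a)* = 16 states, 17 ε-transitions
  ((b ∪ c)+b)? ∪ (((a ∪ d)*d)+a)* = 30 states, 32 ε-transitions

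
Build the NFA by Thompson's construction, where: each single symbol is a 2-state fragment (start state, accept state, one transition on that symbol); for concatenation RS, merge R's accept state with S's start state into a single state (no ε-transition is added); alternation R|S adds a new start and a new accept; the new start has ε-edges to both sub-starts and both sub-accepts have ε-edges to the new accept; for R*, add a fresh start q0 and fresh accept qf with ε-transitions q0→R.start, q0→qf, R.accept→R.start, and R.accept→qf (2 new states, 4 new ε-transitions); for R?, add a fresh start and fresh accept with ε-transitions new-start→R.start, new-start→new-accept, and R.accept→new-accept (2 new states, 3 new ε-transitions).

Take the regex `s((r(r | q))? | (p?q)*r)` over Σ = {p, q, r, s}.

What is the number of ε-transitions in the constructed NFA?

Per subexpression:
Each of the 7 symbol leaves contributes 0 ε-transitions.
  r | q → 4 ε-transitions
  r(r | q) → 4 ε-transitions
  (r(r | q))? → 7 ε-transitions
  p? → 3 ε-transitions
  p?q → 3 ε-transitions
  (p?q)* → 7 ε-transitions
  (p?q)*r → 7 ε-transitions
  (r(r | q))? | (p?q)*r → 18 ε-transitions
  s((r(r | q))? | (p?q)*r) → 18 ε-transitions

18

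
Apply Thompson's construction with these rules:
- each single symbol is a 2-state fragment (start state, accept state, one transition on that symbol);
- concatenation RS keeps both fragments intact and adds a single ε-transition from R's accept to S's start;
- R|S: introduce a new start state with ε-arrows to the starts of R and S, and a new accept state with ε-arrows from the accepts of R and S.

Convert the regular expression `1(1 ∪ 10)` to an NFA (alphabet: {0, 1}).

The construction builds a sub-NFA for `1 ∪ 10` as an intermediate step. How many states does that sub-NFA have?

Fragment for `1 ∪ 10`:
Each of the 3 symbol leaves contributes a 2-state fragment.
  10 = 4 states
  1 ∪ 10 = 8 states

8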